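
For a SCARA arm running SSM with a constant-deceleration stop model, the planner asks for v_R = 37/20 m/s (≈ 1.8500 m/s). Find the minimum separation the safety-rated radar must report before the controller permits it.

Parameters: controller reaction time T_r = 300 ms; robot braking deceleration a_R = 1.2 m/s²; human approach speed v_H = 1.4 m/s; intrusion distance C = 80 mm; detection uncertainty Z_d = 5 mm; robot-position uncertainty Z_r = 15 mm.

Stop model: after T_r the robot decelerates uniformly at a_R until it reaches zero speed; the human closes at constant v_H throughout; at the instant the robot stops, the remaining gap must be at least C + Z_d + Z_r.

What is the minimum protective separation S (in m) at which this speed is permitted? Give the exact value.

braking lasts T_s = (37/20)/(6/5) = 1.5417 s
robot covers v_R·T_r = 1.8500·0.3000 = 0.5550 m before braking
robot covers 1.8500·1.5417 − ½·1.2000·1.5417² = 1.4260 m while stopping
person approaches 1.4000·(0.3000+1.5417) = 2.5783 m
residual clearance needed = 0.0800+0.0050+0.0150 = 0.1000 m
S_min ≈ 0.5550+1.4260+2.5783+0.1000  ⇒  S_min = 1491/320 m

S_min = 1491/320 m = 4.6594 m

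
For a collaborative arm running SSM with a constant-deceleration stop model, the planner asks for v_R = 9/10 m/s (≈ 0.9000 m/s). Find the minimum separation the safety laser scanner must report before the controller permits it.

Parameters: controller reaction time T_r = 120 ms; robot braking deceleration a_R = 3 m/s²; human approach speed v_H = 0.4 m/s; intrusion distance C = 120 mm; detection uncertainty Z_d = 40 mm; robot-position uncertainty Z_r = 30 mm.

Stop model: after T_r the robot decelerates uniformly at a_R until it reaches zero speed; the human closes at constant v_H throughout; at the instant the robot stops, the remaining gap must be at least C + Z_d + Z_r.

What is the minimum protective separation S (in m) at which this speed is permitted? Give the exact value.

S_min = 601/1000 m = 0.6010 m

T_s = v_R/a_R = (9/10)/3 = 0.3000 s
reaction-phase robot travel = 0.9000·0.1200 = 0.1080 m
robot under decel: 0.9000²/(2·3.0000) = 0.1350 m
human closes 0.4000·0.4200 = 0.1680 m
C+Z_d+Z_r = 0.1200+0.0400+0.0300 = 0.1900 m
S_min ≈ 0.1080+0.1350+0.1680+0.1900  ⇒  S_min = 601/1000 m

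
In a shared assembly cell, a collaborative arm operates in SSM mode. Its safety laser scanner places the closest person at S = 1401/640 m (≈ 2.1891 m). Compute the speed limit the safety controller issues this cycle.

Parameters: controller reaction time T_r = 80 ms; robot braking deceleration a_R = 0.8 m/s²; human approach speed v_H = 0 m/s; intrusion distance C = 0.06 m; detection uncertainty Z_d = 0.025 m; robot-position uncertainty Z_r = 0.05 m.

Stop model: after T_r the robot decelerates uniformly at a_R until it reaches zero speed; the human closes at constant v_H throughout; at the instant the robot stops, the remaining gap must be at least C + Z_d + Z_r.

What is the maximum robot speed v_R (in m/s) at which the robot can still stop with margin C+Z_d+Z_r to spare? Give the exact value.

at the boundary: (5/8)·v² + (2/25)·v + (-6573/3200) = 0
  disc = (2/25)² − 4·(5/8)·(-6573/3200) = 822649/160000 ; √disc = 907/400
  v_R = (−(2/25) + 907/400) / (2·(5/8)) = 7/4 m/s
check:
T_s = v_R/a_R = (7/4)/(4/5) = 2.1875 s
robot covers v_R·T_r = 1.7500·0.0800 = 0.1400 m before braking
braking distance = 1.7500²/(2·0.8000) = 1.9141 m
human closes 0.0000·2.2675 = 0.0000 m
residual clearance needed = 0.0600+0.0250+0.0500 = 0.1350 m
sum ≈ 0.1400+1.9141+0.0000+0.1350 ≈ 2.1891 m = S ✓

v_R_max = 7/4 m/s = 1.7500 m/s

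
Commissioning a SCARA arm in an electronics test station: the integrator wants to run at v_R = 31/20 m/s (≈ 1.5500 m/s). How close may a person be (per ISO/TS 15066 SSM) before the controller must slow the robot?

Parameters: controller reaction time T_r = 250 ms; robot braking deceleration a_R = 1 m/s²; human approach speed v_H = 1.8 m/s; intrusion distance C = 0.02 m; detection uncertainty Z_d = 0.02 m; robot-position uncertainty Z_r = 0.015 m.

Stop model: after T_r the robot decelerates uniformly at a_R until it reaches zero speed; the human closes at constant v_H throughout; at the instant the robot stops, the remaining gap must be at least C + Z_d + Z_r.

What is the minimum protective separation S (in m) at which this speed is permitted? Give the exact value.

S_min = 3907/800 m = 4.8838 m

braking lasts T_s = (31/20)/1 = 1.5500 s
reaction-phase robot travel = 1.5500·0.2500 = 0.3875 m
robot under decel: 1.5500²/(2·1.0000) = 1.2012 m
human over T_r+T_s: 1.8000·(0.2500+1.5500) = 3.2400 m
margins: 0.0200+0.0200+0.0150 = 0.0550 m
S_min ≈ 0.3875+1.2012+3.2400+0.0550  ⇒  S_min = 3907/800 m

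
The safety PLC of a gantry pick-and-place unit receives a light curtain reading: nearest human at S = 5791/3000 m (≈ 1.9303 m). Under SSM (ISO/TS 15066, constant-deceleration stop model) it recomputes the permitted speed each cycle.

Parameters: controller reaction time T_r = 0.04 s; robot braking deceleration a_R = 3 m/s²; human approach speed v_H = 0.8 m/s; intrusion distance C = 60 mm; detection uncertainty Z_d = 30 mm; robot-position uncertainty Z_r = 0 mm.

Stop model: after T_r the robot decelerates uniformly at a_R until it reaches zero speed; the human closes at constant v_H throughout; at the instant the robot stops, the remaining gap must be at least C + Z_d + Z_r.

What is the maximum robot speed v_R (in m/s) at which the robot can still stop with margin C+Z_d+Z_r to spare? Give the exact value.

v_R_max = 5/2 m/s = 2.5000 m/s

at the boundary: (1/6)·v² + (23/75)·v + (-217/120) = 0
  disc = (23/75)² − 4·(1/6)·(-217/120) = 3249/2500 ; √disc = 57/50
  v_R = (−(23/75) + 57/50) / (2·(1/6)) = 5/2 m/s
check:
braking lasts T_s = (5/2)/3 = 0.8333 s
robot in T_r: 2.5000·0.0400 = 0.1000 m
robot under decel: 2.5000²/(2·3.0000) = 1.0417 m
human closes 0.8000·0.8733 = 0.6987 m
residual clearance needed = 0.0600+0.0300+0.0000 = 0.0900 m
sum ≈ 0.1000+1.0417+0.6987+0.0900 ≈ 1.9303 m = S ✓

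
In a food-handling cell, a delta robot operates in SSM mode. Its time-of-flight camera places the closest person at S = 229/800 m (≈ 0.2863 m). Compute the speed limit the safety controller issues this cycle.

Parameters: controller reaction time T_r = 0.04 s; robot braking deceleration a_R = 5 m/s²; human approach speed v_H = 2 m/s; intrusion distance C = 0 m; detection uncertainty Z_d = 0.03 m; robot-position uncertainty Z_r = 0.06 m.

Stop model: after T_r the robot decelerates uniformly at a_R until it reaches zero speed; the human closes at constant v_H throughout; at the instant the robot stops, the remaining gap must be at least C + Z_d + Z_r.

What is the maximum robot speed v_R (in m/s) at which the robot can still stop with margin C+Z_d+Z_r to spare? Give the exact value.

v_R_max = 1/4 m/s = 0.2500 m/s

at the boundary: (1/10)·v² + (11/25)·v + (-93/800) = 0
  disc = (11/25)² − 4·(1/10)·(-93/800) = 2401/10000 ; √disc = 49/100
  v_R = (−(11/25) + 49/100) / (2·(1/10)) = 1/4 m/s
check:
T_s = v_R/a_R = (1/4)/5 = 0.0500 s
robot covers v_R·T_r = 0.2500·0.0400 = 0.0100 m before braking
braking distance = 0.2500²/(2·5.0000) = 0.0063 m
person approaches 2.0000·(0.0400+0.0500) = 0.1800 m
C+Z_d+Z_r = 0.0000+0.0300+0.0600 = 0.0900 m
sum ≈ 0.0100+0.0063+0.1800+0.0900 ≈ 0.2863 m = S ✓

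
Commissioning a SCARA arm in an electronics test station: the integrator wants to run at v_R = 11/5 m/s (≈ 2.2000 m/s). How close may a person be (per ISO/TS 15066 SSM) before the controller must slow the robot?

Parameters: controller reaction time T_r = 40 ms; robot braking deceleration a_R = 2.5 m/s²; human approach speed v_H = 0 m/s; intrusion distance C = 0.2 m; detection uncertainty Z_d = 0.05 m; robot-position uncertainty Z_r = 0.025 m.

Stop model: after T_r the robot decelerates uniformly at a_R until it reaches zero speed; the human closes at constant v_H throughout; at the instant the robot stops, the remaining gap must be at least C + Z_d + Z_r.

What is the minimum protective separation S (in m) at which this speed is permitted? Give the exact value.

T_s = v_R/a_R = (11/5)/(5/2) = 0.8800 s
reaction-phase robot travel = 2.2000·0.0400 = 0.0880 m
robot covers 2.2000·0.8800 − ½·2.5000·0.8800² = 0.9680 m while stopping
human closes 0.0000·0.9200 = 0.0000 m
C+Z_d+Z_r = 0.2000+0.0500+0.0250 = 0.2750 m
S_min ≈ 0.0880+0.9680+0.0000+0.2750  ⇒  S_min = 1331/1000 m

S_min = 1331/1000 m = 1.3310 m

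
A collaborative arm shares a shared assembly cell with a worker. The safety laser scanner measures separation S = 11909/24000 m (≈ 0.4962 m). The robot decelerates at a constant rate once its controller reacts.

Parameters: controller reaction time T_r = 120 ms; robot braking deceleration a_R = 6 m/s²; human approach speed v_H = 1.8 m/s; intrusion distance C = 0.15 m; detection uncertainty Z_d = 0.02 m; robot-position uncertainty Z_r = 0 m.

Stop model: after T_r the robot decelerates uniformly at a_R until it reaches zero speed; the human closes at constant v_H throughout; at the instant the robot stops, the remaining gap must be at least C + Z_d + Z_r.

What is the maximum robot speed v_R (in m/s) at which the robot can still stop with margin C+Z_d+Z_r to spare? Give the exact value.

quadratic (1/12)·v² + (21/50)·v + (-529/4800) = 0
  disc = (21/50)² − 4·(1/12)·(-529/4800) = 76729/360000 ; √disc = 277/600
  v_R = (−(21/50) + 277/600) / (2·(1/12)) = 1/4 m/s
check:
braking lasts T_s = (1/4)/6 = 0.0417 s
reaction-phase robot travel = 0.2500·0.1200 = 0.0300 m
robot under decel: 0.2500²/(2·6.0000) = 0.0052 m
human over T_r+T_s: 1.8000·(0.1200+0.0417) = 0.2910 m
residual clearance needed = 0.1500+0.0200+0.0000 = 0.1700 m
sum ≈ 0.0300+0.0052+0.2910+0.1700 ≈ 0.4962 m = S ✓

v_R_max = 1/4 m/s = 0.2500 m/s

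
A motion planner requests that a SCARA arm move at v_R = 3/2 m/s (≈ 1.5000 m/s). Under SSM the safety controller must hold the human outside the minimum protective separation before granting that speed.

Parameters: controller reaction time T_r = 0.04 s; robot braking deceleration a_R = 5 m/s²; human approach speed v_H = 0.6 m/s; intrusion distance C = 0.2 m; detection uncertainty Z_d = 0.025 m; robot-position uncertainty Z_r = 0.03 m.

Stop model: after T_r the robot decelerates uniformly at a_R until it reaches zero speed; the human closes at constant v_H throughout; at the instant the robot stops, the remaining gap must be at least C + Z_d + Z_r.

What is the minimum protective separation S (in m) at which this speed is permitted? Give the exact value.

stop time T_s = (3/2)/5 = 0.3000 s
robot in T_r: 1.5000·0.0400 = 0.0600 m
robot covers 1.5000·0.3000 − ½·5.0000·0.3000² = 0.2250 m while stopping
human closes 0.6000·0.3400 = 0.2040 m
margins: 0.2000+0.0250+0.0300 = 0.2550 m
S_min ≈ 0.0600+0.2250+0.2040+0.2550  ⇒  S_min = 93/125 m

S_min = 93/125 m = 0.7440 m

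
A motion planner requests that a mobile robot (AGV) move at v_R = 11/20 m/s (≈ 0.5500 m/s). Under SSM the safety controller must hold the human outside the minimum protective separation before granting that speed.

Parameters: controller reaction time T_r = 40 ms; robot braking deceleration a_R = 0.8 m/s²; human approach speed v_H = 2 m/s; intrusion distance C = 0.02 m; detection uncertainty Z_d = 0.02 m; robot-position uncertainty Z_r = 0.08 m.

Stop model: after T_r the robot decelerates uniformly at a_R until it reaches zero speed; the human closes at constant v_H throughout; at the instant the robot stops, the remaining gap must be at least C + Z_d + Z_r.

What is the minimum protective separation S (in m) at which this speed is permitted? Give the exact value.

braking lasts T_s = (11/20)/(4/5) = 0.6875 s
reaction-phase robot travel = 0.5500·0.0400 = 0.0220 m
robot covers 0.5500·0.6875 − ½·0.8000·0.6875² = 0.1891 m while stopping
person approaches 2.0000·(0.0400+0.6875) = 1.4550 m
margins: 0.0200+0.0200+0.0800 = 0.1200 m
S_min ≈ 0.0220+0.1891+1.4550+0.1200  ⇒  S_min = 28577/16000 m

S_min = 28577/16000 m = 1.7861 m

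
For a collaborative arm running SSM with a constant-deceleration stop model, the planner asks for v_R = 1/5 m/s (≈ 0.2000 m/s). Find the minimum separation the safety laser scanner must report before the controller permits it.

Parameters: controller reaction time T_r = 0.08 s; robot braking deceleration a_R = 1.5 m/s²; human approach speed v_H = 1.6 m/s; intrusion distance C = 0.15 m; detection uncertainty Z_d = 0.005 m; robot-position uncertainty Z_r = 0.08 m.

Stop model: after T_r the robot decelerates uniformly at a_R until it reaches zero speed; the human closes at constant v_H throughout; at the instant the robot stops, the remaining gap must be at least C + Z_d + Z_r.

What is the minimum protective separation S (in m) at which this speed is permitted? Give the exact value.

S_min = 1817/3000 m = 0.6057 m

stop time T_s = (1/5)/(3/2) = 0.1333 s
robot covers v_R·T_r = 0.2000·0.0800 = 0.0160 m before braking
robot under decel: 0.2000²/(2·1.5000) = 0.0133 m
human over T_r+T_s: 1.6000·(0.0800+0.1333) = 0.3413 m
residual clearance needed = 0.1500+0.0050+0.0800 = 0.2350 m
S_min ≈ 0.0160+0.0133+0.3413+0.2350  ⇒  S_min = 1817/3000 m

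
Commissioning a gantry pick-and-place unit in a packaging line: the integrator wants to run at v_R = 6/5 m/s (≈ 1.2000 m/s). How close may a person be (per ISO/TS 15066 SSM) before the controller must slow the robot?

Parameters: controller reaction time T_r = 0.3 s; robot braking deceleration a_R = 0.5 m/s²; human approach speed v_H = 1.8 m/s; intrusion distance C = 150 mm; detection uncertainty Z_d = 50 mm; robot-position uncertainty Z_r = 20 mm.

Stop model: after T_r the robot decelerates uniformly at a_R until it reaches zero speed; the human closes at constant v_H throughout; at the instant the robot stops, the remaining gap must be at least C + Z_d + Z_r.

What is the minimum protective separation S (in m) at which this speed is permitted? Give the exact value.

stop time T_s = (6/5)/(1/2) = 2.4000 s
robot in T_r: 1.2000·0.3000 = 0.3600 m
braking distance = 1.2000²/(2·0.5000) = 1.4400 m
human closes 1.8000·2.7000 = 4.8600 m
residual clearance needed = 0.1500+0.0500+0.0200 = 0.2200 m
S_min ≈ 0.3600+1.4400+4.8600+0.2200  ⇒  S_min = 172/25 m

S_min = 172/25 m = 6.8800 m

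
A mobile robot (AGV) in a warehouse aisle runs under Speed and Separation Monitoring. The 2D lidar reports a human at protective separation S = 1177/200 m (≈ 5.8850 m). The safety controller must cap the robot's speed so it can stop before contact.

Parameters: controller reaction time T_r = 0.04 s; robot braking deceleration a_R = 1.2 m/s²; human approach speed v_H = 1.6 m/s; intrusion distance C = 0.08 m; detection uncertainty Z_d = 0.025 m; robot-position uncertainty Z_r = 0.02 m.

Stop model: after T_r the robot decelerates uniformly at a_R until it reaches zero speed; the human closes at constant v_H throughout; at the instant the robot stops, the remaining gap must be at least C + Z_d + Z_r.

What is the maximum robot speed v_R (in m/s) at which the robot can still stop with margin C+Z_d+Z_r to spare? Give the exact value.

collect terms ⇒ (5/12)·v_R² + (103/75)·v_R + (-712/125) = 0
  disc = (103/75)² − 4·(5/12)·(-712/125) = 64009/5625 ; √disc = 253/75
  v_R = (−(103/75) + 253/75) / (2·(5/12)) = 12/5 m/s
check:
T_s = v_R/a_R = (12/5)/(6/5) = 2.0000 s
robot covers v_R·T_r = 2.4000·0.0400 = 0.0960 m before braking
robot covers 2.4000·2.0000 − ½·1.2000·2.0000² = 2.4000 m while stopping
human closes 1.6000·2.0400 = 3.2640 m
margins: 0.0800+0.0250+0.0200 = 0.1250 m
sum ≈ 0.0960+2.4000+3.2640+0.1250 ≈ 5.8850 m = S ✓

v_R_max = 12/5 m/s = 2.4000 m/s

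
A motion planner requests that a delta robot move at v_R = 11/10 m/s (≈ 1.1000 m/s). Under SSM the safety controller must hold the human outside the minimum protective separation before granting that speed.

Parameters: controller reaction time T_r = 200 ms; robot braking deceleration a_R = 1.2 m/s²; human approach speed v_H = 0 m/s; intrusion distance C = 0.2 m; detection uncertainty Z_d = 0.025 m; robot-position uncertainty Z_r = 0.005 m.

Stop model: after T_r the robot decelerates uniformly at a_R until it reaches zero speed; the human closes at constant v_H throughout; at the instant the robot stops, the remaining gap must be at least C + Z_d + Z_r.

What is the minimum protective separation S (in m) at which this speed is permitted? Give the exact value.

S_min = 229/240 m = 0.9542 m

stop time T_s = (11/10)/(6/5) = 0.9167 s
robot in T_r: 1.1000·0.2000 = 0.2200 m
braking distance = 1.1000²/(2·1.2000) = 0.5042 m
person approaches 0.0000·(0.2000+0.9167) = 0.0000 m
margins: 0.2000+0.0250+0.0050 = 0.2300 m
S_min ≈ 0.2200+0.5042+0.0000+0.2300  ⇒  S_min = 229/240 m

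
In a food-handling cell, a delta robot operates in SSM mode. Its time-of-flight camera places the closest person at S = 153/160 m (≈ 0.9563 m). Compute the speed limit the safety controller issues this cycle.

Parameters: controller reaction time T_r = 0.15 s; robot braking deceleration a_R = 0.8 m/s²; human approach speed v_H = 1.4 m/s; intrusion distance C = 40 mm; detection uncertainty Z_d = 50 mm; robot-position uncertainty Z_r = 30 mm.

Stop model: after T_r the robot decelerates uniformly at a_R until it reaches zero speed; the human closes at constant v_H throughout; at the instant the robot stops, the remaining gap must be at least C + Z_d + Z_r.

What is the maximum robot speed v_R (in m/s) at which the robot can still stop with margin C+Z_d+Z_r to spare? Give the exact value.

v_R_max = 3/10 m/s = 0.3000 m/s

at the boundary: (5/8)·v² + (19/10)·v + (-501/800) = 0
  disc = (19/10)² − 4·(5/8)·(-501/800) = 8281/1600 ; √disc = 91/40
  v_R = (−(19/10) + 91/40) / (2·(5/8)) = 3/10 m/s
check:
T_s = v_R/a_R = (3/10)/(4/5) = 0.3750 s
robot in T_r: 0.3000·0.1500 = 0.0450 m
robot under decel: 0.3000²/(2·0.8000) = 0.0563 m
human closes 1.4000·0.5250 = 0.7350 m
residual clearance needed = 0.0400+0.0500+0.0300 = 0.1200 m
sum ≈ 0.0450+0.0563+0.7350+0.1200 ≈ 0.9563 m = S ✓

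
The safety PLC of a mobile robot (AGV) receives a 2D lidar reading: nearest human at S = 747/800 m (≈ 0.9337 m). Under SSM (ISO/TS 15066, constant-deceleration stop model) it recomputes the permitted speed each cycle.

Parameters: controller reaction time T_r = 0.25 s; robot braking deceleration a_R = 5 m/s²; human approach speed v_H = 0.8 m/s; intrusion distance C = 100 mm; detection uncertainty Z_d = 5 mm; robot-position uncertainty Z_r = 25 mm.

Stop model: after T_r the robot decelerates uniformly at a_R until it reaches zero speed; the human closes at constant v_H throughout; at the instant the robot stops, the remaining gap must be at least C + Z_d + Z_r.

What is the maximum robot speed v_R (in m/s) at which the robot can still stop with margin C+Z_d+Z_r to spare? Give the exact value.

quadratic (1/10)·v² + (41/100)·v + (-483/800) = 0
  disc = (41/100)² − 4·(1/10)·(-483/800) = 256/625 ; √disc = 16/25
  v_R = (−(41/100) + 16/25) / (2·(1/10)) = 23/20 m/s
check:
T_s = v_R/a_R = (23/20)/5 = 0.2300 s
robot covers v_R·T_r = 1.1500·0.2500 = 0.2875 m before braking
robot under decel: 1.1500²/(2·5.0000) = 0.1323 m
human over T_r+T_s: 0.8000·(0.2500+0.2300) = 0.3840 m
margins: 0.1000+0.0050+0.0250 = 0.1300 m
sum ≈ 0.2875+0.1323+0.3840+0.1300 ≈ 0.9337 m = S ✓

v_R_max = 23/20 m/s = 1.1500 m/s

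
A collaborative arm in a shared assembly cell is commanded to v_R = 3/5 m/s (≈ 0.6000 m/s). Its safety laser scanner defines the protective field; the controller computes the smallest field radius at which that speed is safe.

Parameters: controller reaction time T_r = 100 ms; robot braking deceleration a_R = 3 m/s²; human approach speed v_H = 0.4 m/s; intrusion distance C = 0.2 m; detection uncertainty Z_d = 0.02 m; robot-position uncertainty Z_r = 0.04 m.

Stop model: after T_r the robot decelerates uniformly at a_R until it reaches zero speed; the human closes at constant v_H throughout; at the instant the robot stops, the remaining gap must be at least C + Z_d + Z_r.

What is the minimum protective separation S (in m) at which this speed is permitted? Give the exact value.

S_min = 1/2 m = 0.5000 m

braking lasts T_s = (3/5)/3 = 0.2000 s
reaction-phase robot travel = 0.6000·0.1000 = 0.0600 m
braking distance = 0.6000²/(2·3.0000) = 0.0600 m
human over T_r+T_s: 0.4000·(0.1000+0.2000) = 0.1200 m
C+Z_d+Z_r = 0.2000+0.0200+0.0400 = 0.2600 m
S_min ≈ 0.0600+0.0600+0.1200+0.2600  ⇒  S_min = 1/2 m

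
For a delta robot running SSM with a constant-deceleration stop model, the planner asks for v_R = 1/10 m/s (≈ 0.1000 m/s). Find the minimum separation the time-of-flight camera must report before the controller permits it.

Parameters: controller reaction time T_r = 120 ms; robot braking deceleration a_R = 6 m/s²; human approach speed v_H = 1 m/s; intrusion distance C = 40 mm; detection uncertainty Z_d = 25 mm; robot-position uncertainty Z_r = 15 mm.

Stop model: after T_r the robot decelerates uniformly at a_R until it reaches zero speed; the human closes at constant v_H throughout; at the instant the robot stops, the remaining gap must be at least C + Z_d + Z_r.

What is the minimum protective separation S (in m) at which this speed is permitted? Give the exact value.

S_min = 459/2000 m = 0.2295 m

stop time T_s = (1/10)/6 = 0.0167 s
robot covers v_R·T_r = 0.1000·0.1200 = 0.0120 m before braking
robot covers 0.1000·0.0167 − ½·6.0000·0.0167² = 0.0008 m while stopping
human over T_r+T_s: 1.0000·(0.1200+0.0167) = 0.1367 m
C+Z_d+Z_r = 0.0400+0.0250+0.0150 = 0.0800 m
S_min ≈ 0.0120+0.0008+0.1367+0.0800  ⇒  S_min = 459/2000 m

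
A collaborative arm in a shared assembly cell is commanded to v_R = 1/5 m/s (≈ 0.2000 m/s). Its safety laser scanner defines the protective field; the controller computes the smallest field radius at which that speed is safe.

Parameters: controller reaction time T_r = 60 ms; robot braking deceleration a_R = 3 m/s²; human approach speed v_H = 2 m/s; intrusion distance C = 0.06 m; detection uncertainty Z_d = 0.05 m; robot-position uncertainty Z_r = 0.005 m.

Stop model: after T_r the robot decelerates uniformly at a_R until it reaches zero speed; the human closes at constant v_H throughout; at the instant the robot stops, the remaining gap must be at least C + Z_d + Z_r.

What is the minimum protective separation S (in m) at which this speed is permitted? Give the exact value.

S_min = 387/1000 m = 0.3870 m

T_s = v_R/a_R = (1/5)/3 = 0.0667 s
robot covers v_R·T_r = 0.2000·0.0600 = 0.0120 m before braking
braking distance = 0.2000²/(2·3.0000) = 0.0067 m
human over T_r+T_s: 2.0000·(0.0600+0.0667) = 0.2533 m
margins: 0.0600+0.0500+0.0050 = 0.1150 m
S_min ≈ 0.0120+0.0067+0.2533+0.1150  ⇒  S_min = 387/1000 m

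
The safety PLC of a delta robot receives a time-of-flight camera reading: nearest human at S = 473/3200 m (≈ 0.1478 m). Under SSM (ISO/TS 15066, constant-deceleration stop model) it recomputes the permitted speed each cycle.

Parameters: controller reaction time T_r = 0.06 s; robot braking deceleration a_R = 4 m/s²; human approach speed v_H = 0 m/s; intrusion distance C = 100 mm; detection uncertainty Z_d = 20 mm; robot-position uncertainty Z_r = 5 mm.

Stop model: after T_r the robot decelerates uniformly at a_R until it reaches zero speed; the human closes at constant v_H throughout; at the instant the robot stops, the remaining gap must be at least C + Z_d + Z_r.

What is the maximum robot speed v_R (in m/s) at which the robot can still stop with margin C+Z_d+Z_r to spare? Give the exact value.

v_R_max = 1/4 m/s = 0.2500 m/s

quadratic (1/8)·v² + (3/50)·v + (-73/3200) = 0
  disc = (3/50)² − 4·(1/8)·(-73/3200) = 2401/160000 ; √disc = 49/400
  v_R = (−(3/50) + 49/400) / (2·(1/8)) = 1/4 m/s
check:
stop time T_s = (1/4)/4 = 0.0625 s
robot in T_r: 0.2500·0.0600 = 0.0150 m
braking distance = 0.2500²/(2·4.0000) = 0.0078 m
person approaches 0.0000·(0.0600+0.0625) = 0.0000 m
C+Z_d+Z_r = 0.1000+0.0200+0.0050 = 0.1250 m
sum ≈ 0.0150+0.0078+0.0000+0.1250 ≈ 0.1478 m = S ✓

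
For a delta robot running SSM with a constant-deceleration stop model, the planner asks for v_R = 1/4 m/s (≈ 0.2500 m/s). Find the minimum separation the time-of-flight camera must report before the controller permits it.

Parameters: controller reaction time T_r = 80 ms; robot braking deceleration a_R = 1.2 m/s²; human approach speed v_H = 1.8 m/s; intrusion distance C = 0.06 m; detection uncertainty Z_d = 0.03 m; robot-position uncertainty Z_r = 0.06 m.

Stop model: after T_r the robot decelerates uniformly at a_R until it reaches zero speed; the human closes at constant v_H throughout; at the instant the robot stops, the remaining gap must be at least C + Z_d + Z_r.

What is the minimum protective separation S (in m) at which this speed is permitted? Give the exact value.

S_min = 17161/24000 m = 0.7150 m

stop time T_s = (1/4)/(6/5) = 0.2083 s
robot in T_r: 0.2500·0.0800 = 0.0200 m
robot under decel: 0.2500²/(2·1.2000) = 0.0260 m
human over T_r+T_s: 1.8000·(0.0800+0.2083) = 0.5190 m
C+Z_d+Z_r = 0.0600+0.0300+0.0600 = 0.1500 m
S_min ≈ 0.0200+0.0260+0.5190+0.1500  ⇒  S_min = 17161/24000 m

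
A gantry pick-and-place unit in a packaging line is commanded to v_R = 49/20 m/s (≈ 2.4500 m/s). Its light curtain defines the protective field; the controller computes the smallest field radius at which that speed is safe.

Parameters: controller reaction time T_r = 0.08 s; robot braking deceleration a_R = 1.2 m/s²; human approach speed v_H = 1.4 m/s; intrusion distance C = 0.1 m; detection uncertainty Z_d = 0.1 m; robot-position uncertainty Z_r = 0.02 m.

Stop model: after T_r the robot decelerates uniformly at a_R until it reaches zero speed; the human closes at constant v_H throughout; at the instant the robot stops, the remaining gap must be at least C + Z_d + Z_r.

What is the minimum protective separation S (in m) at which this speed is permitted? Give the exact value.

T_s = v_R/a_R = (49/20)/(6/5) = 2.0417 s
reaction-phase robot travel = 2.4500·0.0800 = 0.1960 m
robot covers 2.4500·2.0417 − ½·1.2000·2.0417² = 2.5010 m while stopping
human over T_r+T_s: 1.4000·(0.0800+2.0417) = 2.9703 m
residual clearance needed = 0.1000+0.1000+0.0200 = 0.2200 m
S_min ≈ 0.1960+2.5010+2.9703+0.2200  ⇒  S_min = 47099/8000 m

S_min = 47099/8000 m = 5.8874 m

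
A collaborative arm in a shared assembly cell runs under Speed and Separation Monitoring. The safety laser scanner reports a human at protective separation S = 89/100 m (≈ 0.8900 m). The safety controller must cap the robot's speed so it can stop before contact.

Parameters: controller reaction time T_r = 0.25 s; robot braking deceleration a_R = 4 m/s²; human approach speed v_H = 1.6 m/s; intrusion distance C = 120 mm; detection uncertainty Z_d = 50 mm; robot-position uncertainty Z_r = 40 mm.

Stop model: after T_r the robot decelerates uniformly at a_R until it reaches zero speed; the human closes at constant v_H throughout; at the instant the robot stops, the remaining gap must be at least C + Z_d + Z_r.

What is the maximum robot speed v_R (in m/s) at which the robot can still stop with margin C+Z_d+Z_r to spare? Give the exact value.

v_R_max = 2/5 m/s = 0.4000 m/s

collect terms ⇒ (1/8)·v_R² + (13/20)·v_R + (-7/25) = 0
  disc = (13/20)² − 4·(1/8)·(-7/25) = 9/16 ; √disc = 3/4
  v_R = (−(13/20) + 3/4) / (2·(1/8)) = 2/5 m/s
check:
stop time T_s = (2/5)/4 = 0.1000 s
reaction-phase robot travel = 0.4000·0.2500 = 0.1000 m
braking distance = 0.4000²/(2·4.0000) = 0.0200 m
human over T_r+T_s: 1.6000·(0.2500+0.1000) = 0.5600 m
C+Z_d+Z_r = 0.1200+0.0500+0.0400 = 0.2100 m
sum ≈ 0.1000+0.0200+0.5600+0.2100 ≈ 0.8900 m = S ✓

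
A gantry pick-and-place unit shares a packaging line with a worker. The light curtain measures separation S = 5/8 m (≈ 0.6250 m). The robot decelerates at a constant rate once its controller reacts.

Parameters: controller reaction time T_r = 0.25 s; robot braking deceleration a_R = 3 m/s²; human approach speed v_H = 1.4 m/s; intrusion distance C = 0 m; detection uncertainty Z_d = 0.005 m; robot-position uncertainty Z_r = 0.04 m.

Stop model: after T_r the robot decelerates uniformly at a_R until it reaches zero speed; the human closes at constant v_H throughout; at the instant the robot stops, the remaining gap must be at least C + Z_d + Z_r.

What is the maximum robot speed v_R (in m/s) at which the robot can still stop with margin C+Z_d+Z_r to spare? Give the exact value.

quadratic (1/6)·v² + (43/60)·v + (-23/100) = 0
  disc = (43/60)² − 4·(1/6)·(-23/100) = 2401/3600 ; √disc = 49/60
  v_R = (−(43/60) + 49/60) / (2·(1/6)) = 3/10 m/s
check:
braking lasts T_s = (3/10)/3 = 0.1000 s
reaction-phase robot travel = 0.3000·0.2500 = 0.0750 m
robot under decel: 0.3000²/(2·3.0000) = 0.0150 m
human over T_r+T_s: 1.4000·(0.2500+0.1000) = 0.4900 m
residual clearance needed = 0.0000+0.0050+0.0400 = 0.0450 m
sum ≈ 0.0750+0.0150+0.4900+0.0450 ≈ 0.6250 m = S ✓

v_R_max = 3/10 m/s = 0.3000 m/s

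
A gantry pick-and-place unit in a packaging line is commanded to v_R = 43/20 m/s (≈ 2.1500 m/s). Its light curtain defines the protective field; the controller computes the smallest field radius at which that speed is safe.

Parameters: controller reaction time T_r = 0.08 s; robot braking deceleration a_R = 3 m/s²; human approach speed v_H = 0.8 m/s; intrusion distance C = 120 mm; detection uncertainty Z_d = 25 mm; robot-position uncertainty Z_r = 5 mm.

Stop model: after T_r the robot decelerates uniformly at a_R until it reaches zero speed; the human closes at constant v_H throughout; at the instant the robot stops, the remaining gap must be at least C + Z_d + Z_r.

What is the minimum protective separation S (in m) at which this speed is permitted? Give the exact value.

T_s = v_R/a_R = (43/20)/3 = 0.7167 s
reaction-phase robot travel = 2.1500·0.0800 = 0.1720 m
robot covers 2.1500·0.7167 − ½·3.0000·0.7167² = 0.7704 m while stopping
human over T_r+T_s: 0.8000·(0.0800+0.7167) = 0.6373 m
C+Z_d+Z_r = 0.1200+0.0250+0.0050 = 0.1500 m
S_min ≈ 0.1720+0.7704+0.6373+0.1500  ⇒  S_min = 6919/4000 m

S_min = 6919/4000 m = 1.7297 m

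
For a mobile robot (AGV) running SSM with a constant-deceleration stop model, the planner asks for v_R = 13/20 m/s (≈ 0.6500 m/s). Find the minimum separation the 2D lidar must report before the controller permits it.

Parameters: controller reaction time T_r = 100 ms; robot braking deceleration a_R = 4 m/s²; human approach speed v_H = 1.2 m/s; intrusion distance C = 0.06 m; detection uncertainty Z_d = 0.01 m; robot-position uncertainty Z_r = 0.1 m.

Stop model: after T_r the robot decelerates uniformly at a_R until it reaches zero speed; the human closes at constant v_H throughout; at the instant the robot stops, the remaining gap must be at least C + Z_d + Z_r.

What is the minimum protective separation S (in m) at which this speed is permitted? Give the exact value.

S_min = 1929/3200 m = 0.6028 m

braking lasts T_s = (13/20)/4 = 0.1625 s
reaction-phase robot travel = 0.6500·0.1000 = 0.0650 m
robot covers 0.6500·0.1625 − ½·4.0000·0.1625² = 0.0528 m while stopping
person approaches 1.2000·(0.1000+0.1625) = 0.3150 m
margins: 0.0600+0.0100+0.1000 = 0.1700 m
S_min ≈ 0.0650+0.0528+0.3150+0.1700  ⇒  S_min = 1929/3200 m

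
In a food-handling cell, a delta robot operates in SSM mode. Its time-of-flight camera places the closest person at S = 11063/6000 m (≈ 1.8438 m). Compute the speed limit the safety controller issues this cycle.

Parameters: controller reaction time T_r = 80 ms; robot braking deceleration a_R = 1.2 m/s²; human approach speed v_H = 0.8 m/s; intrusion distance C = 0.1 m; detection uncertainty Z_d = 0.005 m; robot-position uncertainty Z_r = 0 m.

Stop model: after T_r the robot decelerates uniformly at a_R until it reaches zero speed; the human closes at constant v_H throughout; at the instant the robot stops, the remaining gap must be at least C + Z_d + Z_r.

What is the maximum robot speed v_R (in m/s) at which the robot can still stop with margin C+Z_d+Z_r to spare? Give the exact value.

at the boundary: (5/12)·v² + (56/75)·v + (-10049/6000) = 0
  disc = (56/75)² − 4·(5/12)·(-10049/6000) = 33489/10000 ; √disc = 183/100
  v_R = (−(56/75) + 183/100) / (2·(5/12)) = 13/10 m/s
check:
T_s = v_R/a_R = (13/10)/(6/5) = 1.0833 s
reaction-phase robot travel = 1.3000·0.0800 = 0.1040 m
robot covers 1.3000·1.0833 − ½·1.2000·1.0833² = 0.7042 m while stopping
human closes 0.8000·1.1633 = 0.9307 m
C+Z_d+Z_r = 0.1000+0.0050+0.0000 = 0.1050 m
sum ≈ 0.1040+0.7042+0.9307+0.1050 ≈ 1.8438 m = S ✓

v_R_max = 13/10 m/s = 1.3000 m/s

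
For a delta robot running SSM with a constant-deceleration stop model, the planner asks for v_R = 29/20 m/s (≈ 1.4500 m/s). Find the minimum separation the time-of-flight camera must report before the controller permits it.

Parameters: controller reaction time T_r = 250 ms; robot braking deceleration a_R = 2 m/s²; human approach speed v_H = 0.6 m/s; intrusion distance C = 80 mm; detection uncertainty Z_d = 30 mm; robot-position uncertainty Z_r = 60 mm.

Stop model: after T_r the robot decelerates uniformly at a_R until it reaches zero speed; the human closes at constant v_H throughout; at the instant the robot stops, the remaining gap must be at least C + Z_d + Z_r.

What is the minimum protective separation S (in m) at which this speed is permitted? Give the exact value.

stop time T_s = (29/20)/2 = 0.7250 s
reaction-phase robot travel = 1.4500·0.2500 = 0.3625 m
robot covers 1.4500·0.7250 − ½·2.0000·0.7250² = 0.5256 m while stopping
human closes 0.6000·0.9750 = 0.5850 m
margins: 0.0800+0.0300+0.0600 = 0.1700 m
S_min ≈ 0.3625+0.5256+0.5850+0.1700  ⇒  S_min = 2629/1600 m

S_min = 2629/1600 m = 1.6431 m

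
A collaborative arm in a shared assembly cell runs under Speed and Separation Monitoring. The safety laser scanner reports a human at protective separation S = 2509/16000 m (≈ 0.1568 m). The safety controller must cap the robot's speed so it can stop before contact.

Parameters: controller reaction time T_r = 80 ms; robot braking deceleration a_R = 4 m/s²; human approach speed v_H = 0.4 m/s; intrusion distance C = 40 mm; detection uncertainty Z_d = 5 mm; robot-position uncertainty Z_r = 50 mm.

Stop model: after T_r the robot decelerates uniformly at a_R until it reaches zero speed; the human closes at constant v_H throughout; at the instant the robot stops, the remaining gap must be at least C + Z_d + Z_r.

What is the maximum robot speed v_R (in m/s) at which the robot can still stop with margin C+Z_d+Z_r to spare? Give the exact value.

collect terms ⇒ (1/8)·v_R² + (9/50)·v_R + (-477/16000) = 0
  disc = (9/50)² − 4·(1/8)·(-477/16000) = 7569/160000 ; √disc = 87/400
  v_R = (−(9/50) + 87/400) / (2·(1/8)) = 3/20 m/s
check:
T_s = v_R/a_R = (3/20)/4 = 0.0375 s
robot in T_r: 0.1500·0.0800 = 0.0120 m
robot under decel: 0.1500²/(2·4.0000) = 0.0028 m
person approaches 0.4000·(0.0800+0.0375) = 0.0470 m
C+Z_d+Z_r = 0.0400+0.0050+0.0500 = 0.0950 m
sum ≈ 0.0120+0.0028+0.0470+0.0950 ≈ 0.1568 m = S ✓

v_R_max = 3/20 m/s = 0.1500 m/s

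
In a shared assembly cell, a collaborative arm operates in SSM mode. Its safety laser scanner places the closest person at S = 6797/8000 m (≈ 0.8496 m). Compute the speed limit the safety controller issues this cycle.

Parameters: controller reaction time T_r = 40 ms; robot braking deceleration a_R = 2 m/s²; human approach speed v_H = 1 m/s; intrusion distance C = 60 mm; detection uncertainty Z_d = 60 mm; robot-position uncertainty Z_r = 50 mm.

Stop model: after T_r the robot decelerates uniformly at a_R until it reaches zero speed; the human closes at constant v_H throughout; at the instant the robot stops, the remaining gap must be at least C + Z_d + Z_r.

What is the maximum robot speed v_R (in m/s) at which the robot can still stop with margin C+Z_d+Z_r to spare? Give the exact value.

quadratic (1/4)·v² + (27/50)·v + (-5117/8000) = 0
  disc = (27/50)² − 4·(1/4)·(-5117/8000) = 37249/40000 ; √disc = 193/200
  v_R = (−(27/50) + 193/200) / (2·(1/4)) = 17/20 m/s
check:
braking lasts T_s = (17/20)/2 = 0.4250 s
reaction-phase robot travel = 0.8500·0.0400 = 0.0340 m
braking distance = 0.8500²/(2·2.0000) = 0.1806 m
person approaches 1.0000·(0.0400+0.4250) = 0.4650 m
residual clearance needed = 0.0600+0.0600+0.0500 = 0.1700 m
sum ≈ 0.0340+0.1806+0.4650+0.1700 ≈ 0.8496 m = S ✓

v_R_max = 17/20 m/s = 0.8500 m/s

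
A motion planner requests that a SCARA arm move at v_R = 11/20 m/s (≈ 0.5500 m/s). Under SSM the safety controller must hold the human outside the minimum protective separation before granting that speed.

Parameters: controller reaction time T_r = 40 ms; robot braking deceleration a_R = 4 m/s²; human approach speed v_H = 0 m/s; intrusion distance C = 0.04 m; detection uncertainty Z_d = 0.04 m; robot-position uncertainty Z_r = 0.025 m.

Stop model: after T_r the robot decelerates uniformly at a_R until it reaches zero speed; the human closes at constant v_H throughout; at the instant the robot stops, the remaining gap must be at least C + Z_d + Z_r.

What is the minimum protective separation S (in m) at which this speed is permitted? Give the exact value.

S_min = 2637/16000 m = 0.1648 m

T_s = v_R/a_R = (11/20)/4 = 0.1375 s
robot in T_r: 0.5500·0.0400 = 0.0220 m
robot covers 0.5500·0.1375 − ½·4.0000·0.1375² = 0.0378 m while stopping
human closes 0.0000·0.1775 = 0.0000 m
residual clearance needed = 0.0400+0.0400+0.0250 = 0.1050 m
S_min ≈ 0.0220+0.0378+0.0000+0.1050  ⇒  S_min = 2637/16000 m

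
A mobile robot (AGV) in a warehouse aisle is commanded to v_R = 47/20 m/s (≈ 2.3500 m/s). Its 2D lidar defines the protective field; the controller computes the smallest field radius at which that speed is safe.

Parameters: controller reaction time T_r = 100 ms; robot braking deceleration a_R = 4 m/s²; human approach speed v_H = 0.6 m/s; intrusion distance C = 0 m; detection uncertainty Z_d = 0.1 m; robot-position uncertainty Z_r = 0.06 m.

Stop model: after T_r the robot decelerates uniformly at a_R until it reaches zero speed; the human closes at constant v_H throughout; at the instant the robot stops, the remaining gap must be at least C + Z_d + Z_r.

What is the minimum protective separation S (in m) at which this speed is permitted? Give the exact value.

T_s = v_R/a_R = (47/20)/4 = 0.5875 s
reaction-phase robot travel = 2.3500·0.1000 = 0.2350 m
robot covers 2.3500·0.5875 − ½·4.0000·0.5875² = 0.6903 m while stopping
person approaches 0.6000·(0.1000+0.5875) = 0.4125 m
C+Z_d+Z_r = 0.0000+0.1000+0.0600 = 0.1600 m
S_min ≈ 0.2350+0.6903+0.4125+0.1600  ⇒  S_min = 4793/3200 m

S_min = 4793/3200 m = 1.4978 m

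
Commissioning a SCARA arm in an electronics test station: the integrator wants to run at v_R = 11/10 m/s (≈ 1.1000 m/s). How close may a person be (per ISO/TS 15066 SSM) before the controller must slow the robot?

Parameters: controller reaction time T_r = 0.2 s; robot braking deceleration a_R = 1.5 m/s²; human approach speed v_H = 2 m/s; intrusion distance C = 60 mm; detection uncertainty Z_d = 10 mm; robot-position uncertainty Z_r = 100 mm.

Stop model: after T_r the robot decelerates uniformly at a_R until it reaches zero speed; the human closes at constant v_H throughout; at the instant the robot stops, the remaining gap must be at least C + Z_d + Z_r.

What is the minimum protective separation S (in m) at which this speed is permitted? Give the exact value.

braking lasts T_s = (11/10)/(3/2) = 0.7333 s
robot covers v_R·T_r = 1.1000·0.2000 = 0.2200 m before braking
robot under decel: 1.1000²/(2·1.5000) = 0.4033 m
human over T_r+T_s: 2.0000·(0.2000+0.7333) = 1.8667 m
residual clearance needed = 0.0600+0.0100+0.1000 = 0.1700 m
S_min ≈ 0.2200+0.4033+1.8667+0.1700  ⇒  S_min = 133/50 m

S_min = 133/50 m = 2.6600 m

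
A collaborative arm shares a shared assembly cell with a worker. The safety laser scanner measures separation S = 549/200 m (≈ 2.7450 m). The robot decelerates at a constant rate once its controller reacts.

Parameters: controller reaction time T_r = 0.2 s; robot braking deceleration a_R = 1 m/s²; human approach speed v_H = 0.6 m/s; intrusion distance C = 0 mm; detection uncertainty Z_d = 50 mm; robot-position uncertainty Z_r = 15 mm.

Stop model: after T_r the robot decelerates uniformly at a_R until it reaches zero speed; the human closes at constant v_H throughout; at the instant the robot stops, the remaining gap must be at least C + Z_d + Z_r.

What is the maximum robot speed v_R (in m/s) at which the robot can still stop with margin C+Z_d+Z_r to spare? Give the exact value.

collect terms ⇒ (1/2)·v_R² + (4/5)·v_R + (-64/25) = 0
  disc = (4/5)² − 4·(1/2)·(-64/25) = 144/25 ; √disc = 12/5
  v_R = (−(4/5) + 12/5) / (2·(1/2)) = 8/5 m/s
check:
stop time T_s = (8/5)/1 = 1.6000 s
robot in T_r: 1.6000·0.2000 = 0.3200 m
robot under decel: 1.6000²/(2·1.0000) = 1.2800 m
person approaches 0.6000·(0.2000+1.6000) = 1.0800 m
margins: 0.0000+0.0500+0.0150 = 0.0650 m
sum ≈ 0.3200+1.2800+1.0800+0.0650 ≈ 2.7450 m = S ✓

v_R_max = 8/5 m/s = 1.6000 m/s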